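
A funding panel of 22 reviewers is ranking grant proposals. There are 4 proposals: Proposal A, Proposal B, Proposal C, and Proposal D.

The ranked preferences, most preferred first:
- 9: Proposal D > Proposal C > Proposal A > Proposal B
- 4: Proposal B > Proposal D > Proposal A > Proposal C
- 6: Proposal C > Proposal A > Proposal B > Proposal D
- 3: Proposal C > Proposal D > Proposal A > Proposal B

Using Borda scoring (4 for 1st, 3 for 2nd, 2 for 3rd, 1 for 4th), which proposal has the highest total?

Proposal A: 9×2 + 4×2 + 6×3 + 3×2 = 50
Proposal B: 9×1 + 4×4 + 6×2 + 3×1 = 40
Proposal C: 9×3 + 4×1 + 6×4 + 3×4 = 67
Proposal D: 9×4 + 4×3 + 6×1 + 3×3 = 63

Proposal C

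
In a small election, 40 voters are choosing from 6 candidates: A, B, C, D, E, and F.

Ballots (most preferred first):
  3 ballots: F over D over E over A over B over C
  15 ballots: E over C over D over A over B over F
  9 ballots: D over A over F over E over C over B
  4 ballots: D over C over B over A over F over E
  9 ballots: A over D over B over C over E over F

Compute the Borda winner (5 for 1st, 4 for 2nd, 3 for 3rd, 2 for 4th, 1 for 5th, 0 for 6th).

A: 3×2 + 15×2 + 9×4 + 4×2 + 9×5 = 125
B: 3×1 + 15×1 + 9×0 + 4×3 + 9×3 = 57
C: 3×0 + 15×4 + 9×1 + 4×4 + 9×2 = 103
D: 3×4 + 15×3 + 9×5 + 4×5 + 9×4 = 158
E: 3×3 + 15×5 + 9×2 + 4×0 + 9×1 = 111
F: 3×5 + 15×0 + 9×3 + 4×1 + 9×0 = 46

D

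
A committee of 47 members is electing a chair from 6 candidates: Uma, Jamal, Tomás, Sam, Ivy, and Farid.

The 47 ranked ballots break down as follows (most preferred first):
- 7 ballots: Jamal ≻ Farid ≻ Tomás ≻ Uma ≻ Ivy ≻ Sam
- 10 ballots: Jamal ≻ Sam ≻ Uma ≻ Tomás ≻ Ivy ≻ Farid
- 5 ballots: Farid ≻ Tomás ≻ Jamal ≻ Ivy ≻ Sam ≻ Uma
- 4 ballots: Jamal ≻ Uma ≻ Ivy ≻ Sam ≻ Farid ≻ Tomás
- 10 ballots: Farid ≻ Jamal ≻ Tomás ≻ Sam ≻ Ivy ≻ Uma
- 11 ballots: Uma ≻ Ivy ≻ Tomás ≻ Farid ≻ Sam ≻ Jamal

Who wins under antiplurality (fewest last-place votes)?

Ivy

Last-place votes: Uma 15, Jamal 11, Tomás 4, Sam 7, Ivy 0, Farid 10.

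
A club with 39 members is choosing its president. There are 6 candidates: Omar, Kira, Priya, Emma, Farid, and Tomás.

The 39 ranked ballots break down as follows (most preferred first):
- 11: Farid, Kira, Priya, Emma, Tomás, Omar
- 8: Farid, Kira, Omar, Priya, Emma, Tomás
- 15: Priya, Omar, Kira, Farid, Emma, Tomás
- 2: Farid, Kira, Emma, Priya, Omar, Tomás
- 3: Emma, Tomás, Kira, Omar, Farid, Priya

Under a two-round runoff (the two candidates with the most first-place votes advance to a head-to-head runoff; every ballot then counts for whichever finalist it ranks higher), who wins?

Farid

Round 1 first-place votes: Omar 0, Kira 0, Priya 15, Emma 3, Farid 21, Tomás 0. Farid and Priya advance.
Runoff: Farid is ranked above Priya on 24 ballots, Priya above Farid on 15.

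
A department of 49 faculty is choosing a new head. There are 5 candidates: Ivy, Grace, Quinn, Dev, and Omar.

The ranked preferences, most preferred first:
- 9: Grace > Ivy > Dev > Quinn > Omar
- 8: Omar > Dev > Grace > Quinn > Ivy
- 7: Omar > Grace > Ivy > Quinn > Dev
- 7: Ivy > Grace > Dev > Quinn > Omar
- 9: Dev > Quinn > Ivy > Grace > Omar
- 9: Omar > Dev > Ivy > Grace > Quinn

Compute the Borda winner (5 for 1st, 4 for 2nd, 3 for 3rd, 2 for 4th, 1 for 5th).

Dev

Ivy: 9×4 + 8×1 + 7×3 + 7×5 + 9×3 + 9×3 = 154
Grace: 9×5 + 8×3 + 7×4 + 7×4 + 9×2 + 9×2 = 161
Quinn: 9×2 + 8×2 + 7×2 + 7×2 + 9×4 + 9×1 = 107
Dev: 9×3 + 8×4 + 7×1 + 7×3 + 9×5 + 9×4 = 168
Omar: 9×1 + 8×5 + 7×5 + 7×1 + 9×1 + 9×5 = 145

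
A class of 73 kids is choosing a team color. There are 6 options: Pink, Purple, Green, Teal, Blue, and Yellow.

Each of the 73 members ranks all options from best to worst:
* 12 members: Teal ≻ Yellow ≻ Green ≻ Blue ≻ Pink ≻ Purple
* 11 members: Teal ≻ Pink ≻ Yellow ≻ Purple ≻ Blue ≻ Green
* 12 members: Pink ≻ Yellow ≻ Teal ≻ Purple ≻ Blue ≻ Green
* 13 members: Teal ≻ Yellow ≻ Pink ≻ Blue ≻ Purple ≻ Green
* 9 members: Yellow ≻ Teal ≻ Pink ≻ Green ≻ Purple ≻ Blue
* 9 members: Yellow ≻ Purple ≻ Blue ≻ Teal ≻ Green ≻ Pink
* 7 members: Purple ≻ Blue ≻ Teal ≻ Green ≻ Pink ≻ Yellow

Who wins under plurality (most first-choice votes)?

Teal

First-place votes: Pink 12, Purple 7, Green 0, Teal 36, Blue 0, Yellow 18.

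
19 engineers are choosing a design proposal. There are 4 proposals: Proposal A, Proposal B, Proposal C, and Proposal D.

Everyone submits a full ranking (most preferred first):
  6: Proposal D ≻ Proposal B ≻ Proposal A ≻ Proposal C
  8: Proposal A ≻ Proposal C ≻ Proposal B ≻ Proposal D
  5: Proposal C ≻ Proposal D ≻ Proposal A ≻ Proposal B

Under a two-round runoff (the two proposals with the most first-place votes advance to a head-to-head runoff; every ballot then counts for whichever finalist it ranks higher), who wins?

Round 1 first-place votes: Proposal A 8, Proposal B 0, Proposal C 5, Proposal D 6. Proposal A and Proposal D advance.
Runoff: Proposal A is ranked above Proposal D on 8 ballots, Proposal D above Proposal A on 11.

Proposal D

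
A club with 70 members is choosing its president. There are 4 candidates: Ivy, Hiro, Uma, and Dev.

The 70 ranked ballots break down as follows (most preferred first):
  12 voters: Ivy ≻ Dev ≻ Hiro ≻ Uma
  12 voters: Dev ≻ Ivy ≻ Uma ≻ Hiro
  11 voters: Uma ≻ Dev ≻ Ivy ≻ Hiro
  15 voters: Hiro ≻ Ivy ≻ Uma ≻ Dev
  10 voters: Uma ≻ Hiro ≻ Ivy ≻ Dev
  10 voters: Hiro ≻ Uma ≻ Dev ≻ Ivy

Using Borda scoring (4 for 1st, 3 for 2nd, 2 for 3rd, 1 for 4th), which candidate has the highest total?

Ivy

Ivy: 12×4 + 12×3 + 11×2 + 15×3 + 10×2 + 10×1 = 181
Hiro: 12×2 + 12×1 + 11×1 + 15×4 + 10×3 + 10×4 = 177
Uma: 12×1 + 12×2 + 11×4 + 15×2 + 10×4 + 10×3 = 180
Dev: 12×3 + 12×4 + 11×3 + 15×1 + 10×1 + 10×2 = 162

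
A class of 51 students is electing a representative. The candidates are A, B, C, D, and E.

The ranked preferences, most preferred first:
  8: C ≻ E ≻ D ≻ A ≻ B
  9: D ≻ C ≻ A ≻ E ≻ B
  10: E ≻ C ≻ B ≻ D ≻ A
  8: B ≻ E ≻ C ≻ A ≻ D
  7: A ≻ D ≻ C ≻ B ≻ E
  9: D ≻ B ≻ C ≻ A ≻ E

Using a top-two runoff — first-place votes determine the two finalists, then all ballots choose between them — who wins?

E

Round 1 first-place votes: A 7, B 8, C 8, D 18, E 10. D and E advance.
Runoff: D is ranked above E on 25 ballots, E above D on 26.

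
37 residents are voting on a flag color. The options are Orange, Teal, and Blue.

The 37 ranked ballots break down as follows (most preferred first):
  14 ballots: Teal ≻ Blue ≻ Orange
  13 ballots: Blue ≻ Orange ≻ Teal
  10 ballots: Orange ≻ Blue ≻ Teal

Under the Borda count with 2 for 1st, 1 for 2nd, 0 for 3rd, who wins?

Blue

Orange: 14×0 + 13×1 + 10×2 = 33
Teal: 14×2 + 13×0 + 10×0 = 28
Blue: 14×1 + 13×2 + 10×1 = 50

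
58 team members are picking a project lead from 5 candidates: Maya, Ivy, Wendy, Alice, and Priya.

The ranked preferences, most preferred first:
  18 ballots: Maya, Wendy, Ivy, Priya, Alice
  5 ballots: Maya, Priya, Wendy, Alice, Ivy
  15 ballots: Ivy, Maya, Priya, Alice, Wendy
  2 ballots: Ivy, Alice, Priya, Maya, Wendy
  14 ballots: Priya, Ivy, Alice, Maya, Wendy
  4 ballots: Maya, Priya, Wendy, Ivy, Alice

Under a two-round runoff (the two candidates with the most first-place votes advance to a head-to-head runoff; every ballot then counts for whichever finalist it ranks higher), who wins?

Round 1 first-place votes: Maya 27, Ivy 17, Wendy 0, Alice 0, Priya 14. Maya and Ivy advance.
Runoff: Maya is ranked above Ivy on 27 ballots, Ivy above Maya on 31.

Ivy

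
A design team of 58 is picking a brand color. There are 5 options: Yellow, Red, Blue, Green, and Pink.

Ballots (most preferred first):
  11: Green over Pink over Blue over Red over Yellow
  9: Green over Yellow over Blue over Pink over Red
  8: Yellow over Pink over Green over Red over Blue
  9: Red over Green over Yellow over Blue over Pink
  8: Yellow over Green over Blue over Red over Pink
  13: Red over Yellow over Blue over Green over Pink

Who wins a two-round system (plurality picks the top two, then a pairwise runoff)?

Round 1 first-place votes: Yellow 16, Red 22, Blue 0, Green 20, Pink 0. Red and Green advance.
Runoff: Red is ranked above Green on 22 ballots, Green above Red on 36.

Green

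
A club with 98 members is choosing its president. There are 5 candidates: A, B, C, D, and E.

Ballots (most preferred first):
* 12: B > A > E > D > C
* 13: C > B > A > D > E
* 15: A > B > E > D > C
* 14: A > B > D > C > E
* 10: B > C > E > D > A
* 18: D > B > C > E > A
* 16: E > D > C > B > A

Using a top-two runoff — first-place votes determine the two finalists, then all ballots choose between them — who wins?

Round 1 first-place votes: A 29, B 22, C 13, D 18, E 16. A and B advance.
Runoff: A is ranked above B on 29 ballots, B above A on 69.

B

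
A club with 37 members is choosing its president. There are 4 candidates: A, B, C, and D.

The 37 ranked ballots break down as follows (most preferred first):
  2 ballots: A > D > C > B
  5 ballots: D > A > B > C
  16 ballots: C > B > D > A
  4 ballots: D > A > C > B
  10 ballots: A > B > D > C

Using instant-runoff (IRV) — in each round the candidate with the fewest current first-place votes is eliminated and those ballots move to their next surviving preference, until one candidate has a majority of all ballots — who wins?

Round 1: A 12, B 0, C 16, D 9. B eliminated.
Round 2: A 12, C 16, D 9. D eliminated.
Round 3: A 21, C 16. A has a majority (≥19).

A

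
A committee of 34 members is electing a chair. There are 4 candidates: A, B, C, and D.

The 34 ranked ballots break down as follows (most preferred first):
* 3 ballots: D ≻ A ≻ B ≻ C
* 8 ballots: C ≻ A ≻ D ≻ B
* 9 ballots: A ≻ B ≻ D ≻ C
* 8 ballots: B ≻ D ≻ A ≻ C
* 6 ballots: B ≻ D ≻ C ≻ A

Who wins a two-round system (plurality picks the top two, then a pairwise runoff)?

A

Round 1 first-place votes: A 9, B 14, C 8, D 3. B and A advance.
Runoff: B is ranked above A on 14 ballots, A above B on 20.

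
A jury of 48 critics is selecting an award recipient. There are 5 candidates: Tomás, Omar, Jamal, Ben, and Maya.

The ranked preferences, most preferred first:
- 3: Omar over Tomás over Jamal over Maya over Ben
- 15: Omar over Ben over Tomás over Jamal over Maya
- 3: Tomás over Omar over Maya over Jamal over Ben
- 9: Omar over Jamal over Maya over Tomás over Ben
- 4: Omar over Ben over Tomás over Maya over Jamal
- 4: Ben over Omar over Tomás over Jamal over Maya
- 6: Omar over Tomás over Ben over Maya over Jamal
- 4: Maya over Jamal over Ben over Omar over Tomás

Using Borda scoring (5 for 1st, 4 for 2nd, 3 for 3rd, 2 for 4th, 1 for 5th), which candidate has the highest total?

Tomás: 3×4 + 15×3 + 3×5 + 9×2 + 4×3 + 4×3 + 6×4 + 4×1 = 142
Omar: 3×5 + 15×5 + 3×4 + 9×5 + 4×5 + 4×4 + 6×5 + 4×2 = 221
Jamal: 3×3 + 15×2 + 3×2 + 9×4 + 4×1 + 4×2 + 6×1 + 4×4 = 115
Ben: 3×1 + 15×4 + 3×1 + 9×1 + 4×4 + 4×5 + 6×3 + 4×3 = 141
Maya: 3×2 + 15×1 + 3×3 + 9×3 + 4×2 + 4×1 + 6×2 + 4×5 = 101

Omar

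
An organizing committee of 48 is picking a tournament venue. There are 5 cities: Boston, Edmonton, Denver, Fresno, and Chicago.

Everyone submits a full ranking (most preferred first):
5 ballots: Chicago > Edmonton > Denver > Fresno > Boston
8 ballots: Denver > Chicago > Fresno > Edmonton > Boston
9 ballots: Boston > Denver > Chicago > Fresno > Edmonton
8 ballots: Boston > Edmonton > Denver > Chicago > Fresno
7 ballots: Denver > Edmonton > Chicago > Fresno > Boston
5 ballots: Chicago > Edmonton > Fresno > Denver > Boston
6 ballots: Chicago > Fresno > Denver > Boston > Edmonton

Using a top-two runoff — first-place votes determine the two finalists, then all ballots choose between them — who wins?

Chicago

Round 1 first-place votes: Boston 17, Edmonton 0, Denver 15, Fresno 0, Chicago 16. Boston and Chicago advance.
Runoff: Boston is ranked above Chicago on 17 ballots, Chicago above Boston on 31.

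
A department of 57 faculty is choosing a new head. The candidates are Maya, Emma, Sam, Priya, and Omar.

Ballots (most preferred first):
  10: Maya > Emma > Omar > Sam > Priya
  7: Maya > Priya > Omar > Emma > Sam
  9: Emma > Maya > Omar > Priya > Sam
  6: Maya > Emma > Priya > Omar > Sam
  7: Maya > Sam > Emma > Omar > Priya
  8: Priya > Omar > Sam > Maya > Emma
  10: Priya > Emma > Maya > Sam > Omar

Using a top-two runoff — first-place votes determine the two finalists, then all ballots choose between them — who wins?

Round 1 first-place votes: Maya 30, Emma 9, Sam 0, Priya 18, Omar 0. Maya and Priya advance.
Runoff: Maya is ranked above Priya on 39 ballots, Priya above Maya on 18.

Maya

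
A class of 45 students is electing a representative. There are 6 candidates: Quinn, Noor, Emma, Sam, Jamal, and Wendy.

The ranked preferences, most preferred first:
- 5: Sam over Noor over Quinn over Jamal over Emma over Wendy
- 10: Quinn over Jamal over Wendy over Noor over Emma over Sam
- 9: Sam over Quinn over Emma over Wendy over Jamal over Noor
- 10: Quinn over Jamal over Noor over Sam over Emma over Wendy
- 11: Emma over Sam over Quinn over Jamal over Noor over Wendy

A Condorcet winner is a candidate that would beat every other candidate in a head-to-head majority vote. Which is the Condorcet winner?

Sam

Sam vs Quinn: 25–20
Sam vs Noor: 25–20
Sam vs Emma: 24–21
Sam vs Jamal: 25–20
Sam vs Wendy: 35–10
Sam beats every other candidate.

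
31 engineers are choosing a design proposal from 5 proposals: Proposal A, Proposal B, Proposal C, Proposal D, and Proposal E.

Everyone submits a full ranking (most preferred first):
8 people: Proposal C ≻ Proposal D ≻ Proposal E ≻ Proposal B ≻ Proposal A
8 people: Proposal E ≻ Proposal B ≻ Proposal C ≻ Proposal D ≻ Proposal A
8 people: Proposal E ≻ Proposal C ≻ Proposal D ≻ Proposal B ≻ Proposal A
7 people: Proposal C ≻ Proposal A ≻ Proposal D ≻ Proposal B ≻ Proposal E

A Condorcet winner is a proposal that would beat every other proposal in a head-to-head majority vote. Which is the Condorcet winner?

Proposal E

Proposal E vs Proposal A: 24–7
Proposal E vs Proposal B: 24–7
Proposal E vs Proposal C: 16–15
Proposal E vs Proposal D: 16–15
Proposal E beats every other proposal.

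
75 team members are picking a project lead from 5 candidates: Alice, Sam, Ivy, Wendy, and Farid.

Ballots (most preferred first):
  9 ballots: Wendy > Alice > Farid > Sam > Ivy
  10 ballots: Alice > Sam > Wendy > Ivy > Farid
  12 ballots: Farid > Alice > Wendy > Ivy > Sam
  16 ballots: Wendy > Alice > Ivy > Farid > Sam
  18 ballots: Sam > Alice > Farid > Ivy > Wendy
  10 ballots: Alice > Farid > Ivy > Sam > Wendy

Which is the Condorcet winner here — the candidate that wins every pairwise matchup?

Alice

Alice vs Sam: 57–18
Alice vs Ivy: 75–0
Alice vs Wendy: 50–25
Alice vs Farid: 63–12
Alice beats every other candidate.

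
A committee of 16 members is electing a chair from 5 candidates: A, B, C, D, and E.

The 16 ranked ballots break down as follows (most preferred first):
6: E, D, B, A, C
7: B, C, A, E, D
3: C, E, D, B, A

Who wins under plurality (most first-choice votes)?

B

First-place votes: A 0, B 7, C 3, D 0, E 6.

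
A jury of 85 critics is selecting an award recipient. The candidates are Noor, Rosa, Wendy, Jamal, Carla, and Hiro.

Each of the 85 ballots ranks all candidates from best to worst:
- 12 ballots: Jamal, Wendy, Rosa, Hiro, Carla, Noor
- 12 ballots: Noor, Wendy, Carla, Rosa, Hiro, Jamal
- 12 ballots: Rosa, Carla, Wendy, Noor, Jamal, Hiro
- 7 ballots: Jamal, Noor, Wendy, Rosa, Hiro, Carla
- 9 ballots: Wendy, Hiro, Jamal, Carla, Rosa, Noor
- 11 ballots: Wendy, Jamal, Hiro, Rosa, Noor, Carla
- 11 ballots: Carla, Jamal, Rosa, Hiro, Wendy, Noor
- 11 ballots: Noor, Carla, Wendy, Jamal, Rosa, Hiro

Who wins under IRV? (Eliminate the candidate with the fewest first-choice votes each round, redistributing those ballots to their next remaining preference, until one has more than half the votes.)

Wendy

Round 1: Noor 23, Rosa 12, Wendy 20, Jamal 19, Carla 11, Hiro 0. Hiro eliminated.
Round 2: Noor 23, Rosa 12, Wendy 20, Jamal 19, Carla 11. Carla eliminated.
Round 3: Noor 23, Rosa 12, Wendy 20, Jamal 30. Rosa eliminated.
Round 4: Noor 23, Wendy 32, Jamal 30. Noor eliminated.
Round 5: Wendy 55, Jamal 30. Wendy has a majority (≥43).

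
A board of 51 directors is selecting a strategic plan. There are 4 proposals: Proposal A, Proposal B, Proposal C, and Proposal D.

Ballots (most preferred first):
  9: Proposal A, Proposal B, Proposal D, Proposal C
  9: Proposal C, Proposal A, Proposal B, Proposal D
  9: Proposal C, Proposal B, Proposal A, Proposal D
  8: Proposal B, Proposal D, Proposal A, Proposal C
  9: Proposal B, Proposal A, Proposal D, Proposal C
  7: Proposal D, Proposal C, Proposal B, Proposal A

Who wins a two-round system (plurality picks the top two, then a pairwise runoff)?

Proposal B

Round 1 first-place votes: Proposal A 9, Proposal B 17, Proposal C 18, Proposal D 7. Proposal C and Proposal B advance.
Runoff: Proposal C is ranked above Proposal B on 25 ballots, Proposal B above Proposal C on 26.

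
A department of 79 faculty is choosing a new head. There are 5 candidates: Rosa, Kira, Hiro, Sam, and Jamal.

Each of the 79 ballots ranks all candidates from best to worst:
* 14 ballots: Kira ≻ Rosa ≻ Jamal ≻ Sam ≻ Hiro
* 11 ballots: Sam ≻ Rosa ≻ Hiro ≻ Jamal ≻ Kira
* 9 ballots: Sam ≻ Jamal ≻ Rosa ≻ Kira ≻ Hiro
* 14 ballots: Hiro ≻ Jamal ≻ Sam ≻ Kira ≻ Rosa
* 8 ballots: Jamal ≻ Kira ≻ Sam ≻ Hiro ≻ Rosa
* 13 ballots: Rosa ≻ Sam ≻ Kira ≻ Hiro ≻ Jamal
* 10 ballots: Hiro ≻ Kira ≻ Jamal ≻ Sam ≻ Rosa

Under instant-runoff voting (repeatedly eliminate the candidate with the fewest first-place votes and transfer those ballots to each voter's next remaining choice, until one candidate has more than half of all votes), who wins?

Sam

Round 1: Rosa 13, Kira 14, Hiro 24, Sam 20, Jamal 8. Jamal eliminated.
Round 2: Rosa 13, Kira 22, Hiro 24, Sam 20. Rosa eliminated.
Round 3: Kira 22, Hiro 24, Sam 33. Kira eliminated.
Round 4: Hiro 24, Sam 55. Sam has a majority (≥40).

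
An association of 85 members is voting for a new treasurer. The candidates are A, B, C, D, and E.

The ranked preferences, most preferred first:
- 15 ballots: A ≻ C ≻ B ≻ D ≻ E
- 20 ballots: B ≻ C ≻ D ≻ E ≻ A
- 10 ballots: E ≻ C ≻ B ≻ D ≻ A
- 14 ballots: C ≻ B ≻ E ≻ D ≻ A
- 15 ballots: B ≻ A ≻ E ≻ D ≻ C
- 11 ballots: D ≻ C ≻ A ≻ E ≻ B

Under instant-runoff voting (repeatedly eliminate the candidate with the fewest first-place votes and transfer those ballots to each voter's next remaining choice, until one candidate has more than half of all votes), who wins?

C

Round 1: A 15, B 35, C 14, D 11, E 10. E eliminated.
Round 2: A 15, B 35, C 24, D 11. D eliminated.
Round 3: A 15, B 35, C 35. A eliminated.
Round 4: B 35, C 50. C has a majority (≥43).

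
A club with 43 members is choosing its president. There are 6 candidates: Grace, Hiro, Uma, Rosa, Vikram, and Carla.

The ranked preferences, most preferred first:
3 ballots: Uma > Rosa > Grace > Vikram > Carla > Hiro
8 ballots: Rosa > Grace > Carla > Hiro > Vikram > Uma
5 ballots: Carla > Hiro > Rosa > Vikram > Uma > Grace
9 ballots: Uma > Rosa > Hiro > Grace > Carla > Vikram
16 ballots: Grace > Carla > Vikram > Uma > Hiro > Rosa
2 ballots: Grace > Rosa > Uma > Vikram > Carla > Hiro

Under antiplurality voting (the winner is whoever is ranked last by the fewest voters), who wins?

Carla

Last-place votes: Grace 5, Hiro 5, Uma 8, Rosa 16, Vikram 9, Carla 0.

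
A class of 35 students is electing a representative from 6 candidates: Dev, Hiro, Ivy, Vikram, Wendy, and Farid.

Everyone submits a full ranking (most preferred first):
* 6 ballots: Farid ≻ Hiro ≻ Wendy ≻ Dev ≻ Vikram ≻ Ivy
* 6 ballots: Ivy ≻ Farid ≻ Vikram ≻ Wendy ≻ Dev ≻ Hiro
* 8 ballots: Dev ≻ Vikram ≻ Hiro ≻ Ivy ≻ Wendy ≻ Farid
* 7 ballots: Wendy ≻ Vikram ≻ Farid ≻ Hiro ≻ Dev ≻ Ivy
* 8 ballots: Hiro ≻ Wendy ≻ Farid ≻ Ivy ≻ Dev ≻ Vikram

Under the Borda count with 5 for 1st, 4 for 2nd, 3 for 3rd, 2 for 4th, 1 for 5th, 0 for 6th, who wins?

Wendy

Dev: 6×2 + 6×1 + 8×5 + 7×1 + 8×1 = 73
Hiro: 6×4 + 6×0 + 8×3 + 7×2 + 8×5 = 102
Ivy: 6×0 + 6×5 + 8×2 + 7×0 + 8×2 = 62
Vikram: 6×1 + 6×3 + 8×4 + 7×4 + 8×0 = 84
Wendy: 6×3 + 6×2 + 8×1 + 7×5 + 8×4 = 105
Farid: 6×5 + 6×4 + 8×0 + 7×3 + 8×3 = 99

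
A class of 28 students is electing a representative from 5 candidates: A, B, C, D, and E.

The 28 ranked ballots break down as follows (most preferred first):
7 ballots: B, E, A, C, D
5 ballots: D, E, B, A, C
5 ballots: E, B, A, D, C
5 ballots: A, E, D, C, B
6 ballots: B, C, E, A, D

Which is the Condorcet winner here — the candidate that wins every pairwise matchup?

E

E vs A: 23–5
E vs B: 15–13
E vs C: 22–6
E vs D: 23–5
E beats every other candidate.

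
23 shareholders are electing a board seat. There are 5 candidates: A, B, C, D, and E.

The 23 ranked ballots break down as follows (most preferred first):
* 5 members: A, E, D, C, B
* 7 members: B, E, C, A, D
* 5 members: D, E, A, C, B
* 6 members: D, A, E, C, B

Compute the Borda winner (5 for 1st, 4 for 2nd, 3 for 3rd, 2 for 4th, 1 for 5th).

E

A: 5×5 + 7×2 + 5×3 + 6×4 = 78
B: 5×1 + 7×5 + 5×1 + 6×1 = 51
C: 5×2 + 7×3 + 5×2 + 6×2 = 53
D: 5×3 + 7×1 + 5×5 + 6×5 = 77
E: 5×4 + 7×4 + 5×4 + 6×3 = 86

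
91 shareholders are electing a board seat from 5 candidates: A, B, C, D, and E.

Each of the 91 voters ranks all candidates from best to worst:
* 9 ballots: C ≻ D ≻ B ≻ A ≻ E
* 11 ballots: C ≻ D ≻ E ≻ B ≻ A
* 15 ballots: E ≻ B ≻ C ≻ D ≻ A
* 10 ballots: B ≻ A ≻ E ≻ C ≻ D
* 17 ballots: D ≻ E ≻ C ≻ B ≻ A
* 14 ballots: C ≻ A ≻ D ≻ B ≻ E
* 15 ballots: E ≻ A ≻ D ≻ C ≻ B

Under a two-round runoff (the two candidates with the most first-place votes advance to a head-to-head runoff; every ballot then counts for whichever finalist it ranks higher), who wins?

E

Round 1 first-place votes: A 0, B 10, C 34, D 17, E 30. C and E advance.
Runoff: C is ranked above E on 34 ballots, E above C on 57.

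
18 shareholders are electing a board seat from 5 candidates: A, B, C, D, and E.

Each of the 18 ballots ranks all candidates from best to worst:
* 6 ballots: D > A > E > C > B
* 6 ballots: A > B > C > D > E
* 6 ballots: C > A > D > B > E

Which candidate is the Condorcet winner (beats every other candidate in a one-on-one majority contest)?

A vs B: 18–0
A vs C: 12–6
A vs D: 12–6
A vs E: 18–0
A beats every other candidate.

A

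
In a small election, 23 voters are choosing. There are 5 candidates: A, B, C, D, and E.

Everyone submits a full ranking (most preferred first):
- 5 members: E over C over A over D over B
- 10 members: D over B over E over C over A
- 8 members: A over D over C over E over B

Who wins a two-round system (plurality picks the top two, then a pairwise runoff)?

A

Round 1 first-place votes: A 8, B 0, C 0, D 10, E 5. D and A advance.
Runoff: D is ranked above A on 10 ballots, A above D on 13.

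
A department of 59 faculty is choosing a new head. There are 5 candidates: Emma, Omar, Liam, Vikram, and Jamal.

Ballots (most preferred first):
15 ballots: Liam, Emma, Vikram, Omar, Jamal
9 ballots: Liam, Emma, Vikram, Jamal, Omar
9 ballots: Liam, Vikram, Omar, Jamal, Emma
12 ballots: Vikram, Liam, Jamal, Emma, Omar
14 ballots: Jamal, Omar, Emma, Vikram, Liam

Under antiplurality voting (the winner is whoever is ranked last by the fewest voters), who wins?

Last-place votes: Emma 9, Omar 21, Liam 14, Vikram 0, Jamal 15.

Vikram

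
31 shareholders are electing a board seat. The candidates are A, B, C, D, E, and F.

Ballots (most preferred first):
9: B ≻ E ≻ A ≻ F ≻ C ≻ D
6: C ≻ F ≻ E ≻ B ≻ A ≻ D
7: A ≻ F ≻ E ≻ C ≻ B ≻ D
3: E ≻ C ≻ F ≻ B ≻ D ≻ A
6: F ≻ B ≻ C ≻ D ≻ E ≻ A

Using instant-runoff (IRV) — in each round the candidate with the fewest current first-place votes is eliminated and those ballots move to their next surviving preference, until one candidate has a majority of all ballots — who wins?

Round 1: A 7, B 9, C 6, D 0, E 3, F 6. D eliminated.
Round 2: A 7, B 9, C 6, E 3, F 6. E eliminated.
Round 3: A 7, B 9, C 9, F 6. F eliminated.
Round 4: A 7, B 15, C 9. A eliminated.
Round 5: B 15, C 16. C has a majority (≥16).

C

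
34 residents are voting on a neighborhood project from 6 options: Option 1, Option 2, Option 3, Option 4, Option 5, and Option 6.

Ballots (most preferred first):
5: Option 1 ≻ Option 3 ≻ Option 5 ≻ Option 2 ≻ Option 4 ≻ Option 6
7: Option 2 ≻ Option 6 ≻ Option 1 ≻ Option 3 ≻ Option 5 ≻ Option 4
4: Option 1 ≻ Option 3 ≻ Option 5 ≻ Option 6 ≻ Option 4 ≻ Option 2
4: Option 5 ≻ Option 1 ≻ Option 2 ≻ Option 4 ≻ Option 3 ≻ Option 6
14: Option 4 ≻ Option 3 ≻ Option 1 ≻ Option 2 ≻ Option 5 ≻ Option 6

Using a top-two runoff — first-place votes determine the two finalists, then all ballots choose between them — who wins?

Round 1 first-place votes: Option 1 9, Option 2 7, Option 3 0, Option 4 14, Option 5 4, Option 6 0. Option 4 and Option 1 advance.
Runoff: Option 4 is ranked above Option 1 on 14 ballots, Option 1 above Option 4 on 20.

Option 1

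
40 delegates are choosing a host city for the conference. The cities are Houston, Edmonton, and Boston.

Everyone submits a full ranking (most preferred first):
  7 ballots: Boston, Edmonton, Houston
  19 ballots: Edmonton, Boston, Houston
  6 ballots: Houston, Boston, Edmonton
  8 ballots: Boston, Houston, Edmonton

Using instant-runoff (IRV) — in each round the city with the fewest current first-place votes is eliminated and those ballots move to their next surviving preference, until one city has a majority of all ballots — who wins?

Boston

Round 1: Houston 6, Edmonton 19, Boston 15. Houston eliminated.
Round 2: Edmonton 19, Boston 21. Boston has a majority (≥21).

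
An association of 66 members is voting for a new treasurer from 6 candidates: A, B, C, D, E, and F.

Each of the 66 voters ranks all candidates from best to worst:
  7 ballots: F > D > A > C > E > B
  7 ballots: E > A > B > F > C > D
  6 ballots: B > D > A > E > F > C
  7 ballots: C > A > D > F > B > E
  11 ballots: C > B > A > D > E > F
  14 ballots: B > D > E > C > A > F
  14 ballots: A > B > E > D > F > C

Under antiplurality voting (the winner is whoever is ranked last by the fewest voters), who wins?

Last-place votes: A 0, B 7, C 20, D 7, E 7, F 25.

A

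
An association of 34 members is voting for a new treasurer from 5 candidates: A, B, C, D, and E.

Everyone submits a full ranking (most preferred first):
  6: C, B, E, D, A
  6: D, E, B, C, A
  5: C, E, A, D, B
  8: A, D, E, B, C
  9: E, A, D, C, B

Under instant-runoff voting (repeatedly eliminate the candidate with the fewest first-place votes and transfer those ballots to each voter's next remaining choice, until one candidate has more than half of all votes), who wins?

Round 1: A 8, B 0, C 11, D 6, E 9. B eliminated.
Round 2: A 8, C 11, D 6, E 9. D eliminated.
Round 3: A 8, C 11, E 15. A eliminated.
Round 4: C 11, E 23. E has a majority (≥18).

E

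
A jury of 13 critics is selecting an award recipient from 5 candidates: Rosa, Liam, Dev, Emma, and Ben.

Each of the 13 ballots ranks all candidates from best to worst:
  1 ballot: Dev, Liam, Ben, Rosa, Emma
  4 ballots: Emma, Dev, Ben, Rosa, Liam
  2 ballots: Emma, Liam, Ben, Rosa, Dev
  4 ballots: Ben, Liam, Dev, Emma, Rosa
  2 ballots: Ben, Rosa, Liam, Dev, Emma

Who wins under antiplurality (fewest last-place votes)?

Last-place votes: Rosa 4, Liam 4, Dev 2, Emma 3, Ben 0.

Ben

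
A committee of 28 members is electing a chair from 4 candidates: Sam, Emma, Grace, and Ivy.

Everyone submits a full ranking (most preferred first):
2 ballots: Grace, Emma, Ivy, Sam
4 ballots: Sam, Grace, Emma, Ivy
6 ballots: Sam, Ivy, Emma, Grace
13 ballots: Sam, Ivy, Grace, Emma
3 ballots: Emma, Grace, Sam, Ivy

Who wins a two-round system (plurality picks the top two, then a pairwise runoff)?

Round 1 first-place votes: Sam 23, Emma 3, Grace 2, Ivy 0. Sam and Emma advance.
Runoff: Sam is ranked above Emma on 23 ballots, Emma above Sam on 5.

Sam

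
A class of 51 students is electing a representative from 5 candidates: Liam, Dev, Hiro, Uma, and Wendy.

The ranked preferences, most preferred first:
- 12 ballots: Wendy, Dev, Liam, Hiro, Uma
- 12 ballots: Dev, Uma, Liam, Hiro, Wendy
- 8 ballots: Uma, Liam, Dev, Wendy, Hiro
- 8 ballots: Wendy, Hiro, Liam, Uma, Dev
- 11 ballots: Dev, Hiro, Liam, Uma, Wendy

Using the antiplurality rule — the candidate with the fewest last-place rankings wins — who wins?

Liam

Last-place votes: Liam 0, Dev 8, Hiro 8, Uma 12, Wendy 23.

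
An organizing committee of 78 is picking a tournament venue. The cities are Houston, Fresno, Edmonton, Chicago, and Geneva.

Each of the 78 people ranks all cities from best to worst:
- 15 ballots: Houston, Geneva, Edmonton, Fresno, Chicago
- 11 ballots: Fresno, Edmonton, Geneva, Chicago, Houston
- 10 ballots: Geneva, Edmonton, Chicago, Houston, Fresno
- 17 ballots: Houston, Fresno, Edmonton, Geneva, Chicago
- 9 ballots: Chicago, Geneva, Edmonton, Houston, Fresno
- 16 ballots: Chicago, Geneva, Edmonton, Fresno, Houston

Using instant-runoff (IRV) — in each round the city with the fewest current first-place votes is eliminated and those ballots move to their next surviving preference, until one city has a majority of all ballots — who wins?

Round 1: Houston 32, Fresno 11, Edmonton 0, Chicago 25, Geneva 10. Edmonton eliminated.
Round 2: Houston 32, Fresno 11, Chicago 25, Geneva 10. Geneva eliminated.
Round 3: Houston 32, Fresno 11, Chicago 35. Fresno eliminated.
Round 4: Houston 32, Chicago 46. Chicago has a majority (≥40).

Chicago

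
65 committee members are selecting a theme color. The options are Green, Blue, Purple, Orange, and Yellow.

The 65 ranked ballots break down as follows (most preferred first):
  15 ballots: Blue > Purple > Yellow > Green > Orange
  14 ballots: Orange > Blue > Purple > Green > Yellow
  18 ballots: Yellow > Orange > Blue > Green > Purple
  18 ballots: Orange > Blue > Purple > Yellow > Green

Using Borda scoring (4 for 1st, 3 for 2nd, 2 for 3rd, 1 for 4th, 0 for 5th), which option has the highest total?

Blue

Green: 15×1 + 14×1 + 18×1 + 18×0 = 47
Blue: 15×4 + 14×3 + 18×2 + 18×3 = 192
Purple: 15×3 + 14×2 + 18×0 + 18×2 = 109
Orange: 15×0 + 14×4 + 18×3 + 18×4 = 182
Yellow: 15×2 + 14×0 + 18×4 + 18×1 = 120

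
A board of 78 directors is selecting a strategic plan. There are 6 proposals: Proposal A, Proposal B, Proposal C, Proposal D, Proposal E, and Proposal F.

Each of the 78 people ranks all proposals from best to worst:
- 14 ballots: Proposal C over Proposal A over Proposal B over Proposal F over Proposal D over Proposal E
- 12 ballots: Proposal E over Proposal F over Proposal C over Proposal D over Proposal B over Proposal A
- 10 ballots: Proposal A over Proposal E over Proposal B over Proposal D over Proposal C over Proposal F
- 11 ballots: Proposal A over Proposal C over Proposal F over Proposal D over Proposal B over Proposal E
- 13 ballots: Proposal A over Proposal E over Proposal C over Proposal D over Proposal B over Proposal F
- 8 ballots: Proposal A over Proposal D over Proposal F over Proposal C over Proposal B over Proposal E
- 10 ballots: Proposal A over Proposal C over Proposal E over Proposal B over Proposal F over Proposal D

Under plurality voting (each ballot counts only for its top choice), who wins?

Proposal A

First-place votes: Proposal A 52, Proposal B 0, Proposal C 14, Proposal D 0, Proposal E 12, Proposal F 0.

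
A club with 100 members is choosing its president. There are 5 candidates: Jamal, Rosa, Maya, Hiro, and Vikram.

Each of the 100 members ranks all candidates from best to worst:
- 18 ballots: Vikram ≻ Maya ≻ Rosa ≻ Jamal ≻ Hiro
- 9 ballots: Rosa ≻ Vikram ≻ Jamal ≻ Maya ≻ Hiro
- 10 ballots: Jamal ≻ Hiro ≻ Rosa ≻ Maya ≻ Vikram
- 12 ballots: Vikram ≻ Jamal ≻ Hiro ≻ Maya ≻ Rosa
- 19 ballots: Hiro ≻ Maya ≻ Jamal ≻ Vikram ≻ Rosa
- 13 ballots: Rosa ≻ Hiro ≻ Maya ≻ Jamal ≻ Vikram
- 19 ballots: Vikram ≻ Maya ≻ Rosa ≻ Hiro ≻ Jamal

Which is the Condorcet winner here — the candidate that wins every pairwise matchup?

Vikram

Vikram vs Jamal: 58–42
Vikram vs Rosa: 68–32
Vikram vs Maya: 58–42
Vikram vs Hiro: 58–42
Vikram beats every other candidate.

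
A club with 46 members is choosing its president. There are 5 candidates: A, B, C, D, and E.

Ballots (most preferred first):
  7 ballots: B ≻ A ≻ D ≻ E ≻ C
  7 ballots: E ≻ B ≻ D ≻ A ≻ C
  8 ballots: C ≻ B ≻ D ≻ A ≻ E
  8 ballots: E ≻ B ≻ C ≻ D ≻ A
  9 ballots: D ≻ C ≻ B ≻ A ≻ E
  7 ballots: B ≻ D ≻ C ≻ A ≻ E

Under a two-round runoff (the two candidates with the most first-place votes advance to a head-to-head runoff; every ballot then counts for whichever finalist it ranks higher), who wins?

Round 1 first-place votes: A 0, B 14, C 8, D 9, E 15. E and B advance.
Runoff: E is ranked above B on 15 ballots, B above E on 31.

B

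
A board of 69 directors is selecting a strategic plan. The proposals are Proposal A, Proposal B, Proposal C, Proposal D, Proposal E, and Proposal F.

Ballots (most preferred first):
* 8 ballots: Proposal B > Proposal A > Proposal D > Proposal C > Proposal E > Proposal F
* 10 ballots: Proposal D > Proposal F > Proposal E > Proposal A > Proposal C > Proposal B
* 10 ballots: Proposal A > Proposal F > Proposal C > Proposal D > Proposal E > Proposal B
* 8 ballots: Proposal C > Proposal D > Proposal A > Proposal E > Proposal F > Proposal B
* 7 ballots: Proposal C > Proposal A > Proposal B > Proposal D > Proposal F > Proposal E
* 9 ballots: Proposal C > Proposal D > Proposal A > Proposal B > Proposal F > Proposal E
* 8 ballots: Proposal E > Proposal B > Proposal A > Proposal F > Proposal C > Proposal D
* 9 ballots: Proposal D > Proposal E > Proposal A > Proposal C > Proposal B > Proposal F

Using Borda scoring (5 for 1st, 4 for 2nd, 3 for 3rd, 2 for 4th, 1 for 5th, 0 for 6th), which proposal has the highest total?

Proposal A: 8×4 + 10×2 + 10×5 + 8×3 + 7×4 + 9×3 + 8×3 + 9×3 = 232
Proposal B: 8×5 + 10×0 + 10×0 + 8×0 + 7×3 + 9×2 + 8×4 + 9×1 = 120
Proposal C: 8×2 + 10×1 + 10×3 + 8×5 + 7×5 + 9×5 + 8×1 + 9×2 = 202
Proposal D: 8×3 + 10×5 + 10×2 + 8×4 + 7×2 + 9×4 + 8×0 + 9×5 = 221
Proposal E: 8×1 + 10×3 + 10×1 + 8×2 + 7×0 + 9×0 + 8×5 + 9×4 = 140
Proposal F: 8×0 + 10×4 + 10×4 + 8×1 + 7×1 + 9×1 + 8×2 + 9×0 = 120

Proposal A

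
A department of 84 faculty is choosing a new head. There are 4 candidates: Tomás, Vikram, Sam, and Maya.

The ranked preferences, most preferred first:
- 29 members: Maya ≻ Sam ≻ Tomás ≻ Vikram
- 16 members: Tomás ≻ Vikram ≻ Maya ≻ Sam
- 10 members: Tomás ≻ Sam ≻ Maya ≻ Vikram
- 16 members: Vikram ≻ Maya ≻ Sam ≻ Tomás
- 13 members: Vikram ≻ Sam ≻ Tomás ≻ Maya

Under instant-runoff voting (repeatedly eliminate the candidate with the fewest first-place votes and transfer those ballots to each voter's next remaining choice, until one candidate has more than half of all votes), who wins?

Round 1: Tomás 26, Vikram 29, Sam 0, Maya 29. Sam eliminated.
Round 2: Tomás 26, Vikram 29, Maya 29. Tomás eliminated.
Round 3: Vikram 45, Maya 39. Vikram has a majority (≥43).

Vikram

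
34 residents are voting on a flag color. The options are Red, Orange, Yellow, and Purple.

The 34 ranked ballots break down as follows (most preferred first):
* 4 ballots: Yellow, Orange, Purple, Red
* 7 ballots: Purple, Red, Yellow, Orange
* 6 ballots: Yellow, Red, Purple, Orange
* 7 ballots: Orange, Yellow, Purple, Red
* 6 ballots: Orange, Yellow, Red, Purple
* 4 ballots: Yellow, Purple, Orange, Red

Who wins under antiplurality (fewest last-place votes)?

Last-place votes: Red 15, Orange 13, Yellow 0, Purple 6.

Yellow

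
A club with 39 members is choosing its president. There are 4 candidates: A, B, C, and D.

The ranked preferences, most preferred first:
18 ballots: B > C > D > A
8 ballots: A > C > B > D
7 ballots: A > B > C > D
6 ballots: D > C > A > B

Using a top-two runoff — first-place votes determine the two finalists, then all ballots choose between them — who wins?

Round 1 first-place votes: A 15, B 18, C 0, D 6. B and A advance.
Runoff: B is ranked above A on 18 ballots, A above B on 21.

A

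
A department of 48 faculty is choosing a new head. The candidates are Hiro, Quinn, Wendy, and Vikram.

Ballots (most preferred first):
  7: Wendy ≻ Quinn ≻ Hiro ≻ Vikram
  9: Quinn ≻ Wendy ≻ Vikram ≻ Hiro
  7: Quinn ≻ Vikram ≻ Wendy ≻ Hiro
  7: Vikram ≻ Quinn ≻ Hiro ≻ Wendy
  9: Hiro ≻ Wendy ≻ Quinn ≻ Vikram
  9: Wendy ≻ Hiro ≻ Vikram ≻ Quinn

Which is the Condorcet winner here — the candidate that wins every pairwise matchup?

Wendy

Wendy vs Hiro: 32–16
Wendy vs Quinn: 25–23
Wendy vs Vikram: 34–14
Wendy beats every other candidate.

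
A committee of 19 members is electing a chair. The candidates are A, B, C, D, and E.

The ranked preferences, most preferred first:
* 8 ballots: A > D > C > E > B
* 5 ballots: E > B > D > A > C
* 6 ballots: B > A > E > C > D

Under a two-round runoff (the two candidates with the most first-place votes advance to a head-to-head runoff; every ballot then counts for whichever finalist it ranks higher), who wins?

B

Round 1 first-place votes: A 8, B 6, C 0, D 0, E 5. A and B advance.
Runoff: A is ranked above B on 8 ballots, B above A on 11.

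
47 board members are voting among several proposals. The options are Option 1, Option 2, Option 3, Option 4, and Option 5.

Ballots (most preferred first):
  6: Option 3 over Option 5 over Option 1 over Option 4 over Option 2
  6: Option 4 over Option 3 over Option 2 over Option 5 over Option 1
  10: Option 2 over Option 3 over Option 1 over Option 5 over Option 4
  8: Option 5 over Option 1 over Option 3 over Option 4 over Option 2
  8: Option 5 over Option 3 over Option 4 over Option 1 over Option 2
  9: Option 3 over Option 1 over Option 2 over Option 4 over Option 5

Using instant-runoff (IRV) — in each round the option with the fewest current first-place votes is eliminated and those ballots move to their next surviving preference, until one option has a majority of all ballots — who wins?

Option 3

Round 1: Option 1 0, Option 2 10, Option 3 15, Option 4 6, Option 5 16. Option 1 eliminated.
Round 2: Option 2 10, Option 3 15, Option 4 6, Option 5 16. Option 4 eliminated.
Round 3: Option 2 10, Option 3 21, Option 5 16. Option 2 eliminated.
Round 4: Option 3 31, Option 5 16. Option 3 has a majority (≥24).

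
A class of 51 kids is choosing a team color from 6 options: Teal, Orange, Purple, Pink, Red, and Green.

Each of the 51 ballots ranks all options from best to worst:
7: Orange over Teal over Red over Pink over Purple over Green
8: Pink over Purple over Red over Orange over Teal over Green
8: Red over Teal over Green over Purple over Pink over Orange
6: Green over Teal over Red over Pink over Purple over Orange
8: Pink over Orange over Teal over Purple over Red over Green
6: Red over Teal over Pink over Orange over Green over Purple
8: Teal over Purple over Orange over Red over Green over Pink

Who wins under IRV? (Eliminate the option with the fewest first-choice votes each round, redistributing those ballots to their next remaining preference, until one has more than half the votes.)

Round 1: Teal 8, Orange 7, Purple 0, Pink 16, Red 14, Green 6. Purple eliminated.
Round 2: Teal 8, Orange 7, Pink 16, Red 14, Green 6. Green eliminated.
Round 3: Teal 14, Orange 7, Pink 16, Red 14. Orange eliminated.
Round 4: Teal 21, Pink 16, Red 14. Red eliminated.
Round 5: Teal 35, Pink 16. Teal has a majority (≥26).

Teal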